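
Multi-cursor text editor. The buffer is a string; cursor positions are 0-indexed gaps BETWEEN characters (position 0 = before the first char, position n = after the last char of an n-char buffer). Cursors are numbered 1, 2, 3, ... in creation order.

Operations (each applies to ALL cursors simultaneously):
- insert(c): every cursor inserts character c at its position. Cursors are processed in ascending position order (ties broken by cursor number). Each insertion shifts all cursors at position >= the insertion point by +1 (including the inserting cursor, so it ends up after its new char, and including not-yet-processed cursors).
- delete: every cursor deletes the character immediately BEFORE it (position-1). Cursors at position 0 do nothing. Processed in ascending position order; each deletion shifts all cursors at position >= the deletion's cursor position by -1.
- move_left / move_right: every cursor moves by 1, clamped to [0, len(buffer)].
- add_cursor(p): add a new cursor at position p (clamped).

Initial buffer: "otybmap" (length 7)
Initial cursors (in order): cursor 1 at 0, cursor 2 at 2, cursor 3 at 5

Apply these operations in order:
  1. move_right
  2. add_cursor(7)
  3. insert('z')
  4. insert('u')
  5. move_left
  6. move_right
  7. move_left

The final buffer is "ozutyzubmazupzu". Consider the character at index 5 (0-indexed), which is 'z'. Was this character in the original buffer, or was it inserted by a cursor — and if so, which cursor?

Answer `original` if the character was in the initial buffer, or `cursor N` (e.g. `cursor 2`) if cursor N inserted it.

After op 1 (move_right): buffer="otybmap" (len 7), cursors c1@1 c2@3 c3@6, authorship .......
After op 2 (add_cursor(7)): buffer="otybmap" (len 7), cursors c1@1 c2@3 c3@6 c4@7, authorship .......
After op 3 (insert('z')): buffer="oztyzbmazpz" (len 11), cursors c1@2 c2@5 c3@9 c4@11, authorship .1..2...3.4
After op 4 (insert('u')): buffer="ozutyzubmazupzu" (len 15), cursors c1@3 c2@7 c3@12 c4@15, authorship .11..22...33.44
After op 5 (move_left): buffer="ozutyzubmazupzu" (len 15), cursors c1@2 c2@6 c3@11 c4@14, authorship .11..22...33.44
After op 6 (move_right): buffer="ozutyzubmazupzu" (len 15), cursors c1@3 c2@7 c3@12 c4@15, authorship .11..22...33.44
After op 7 (move_left): buffer="ozutyzubmazupzu" (len 15), cursors c1@2 c2@6 c3@11 c4@14, authorship .11..22...33.44
Authorship (.=original, N=cursor N): . 1 1 . . 2 2 . . . 3 3 . 4 4
Index 5: author = 2

Answer: cursor 2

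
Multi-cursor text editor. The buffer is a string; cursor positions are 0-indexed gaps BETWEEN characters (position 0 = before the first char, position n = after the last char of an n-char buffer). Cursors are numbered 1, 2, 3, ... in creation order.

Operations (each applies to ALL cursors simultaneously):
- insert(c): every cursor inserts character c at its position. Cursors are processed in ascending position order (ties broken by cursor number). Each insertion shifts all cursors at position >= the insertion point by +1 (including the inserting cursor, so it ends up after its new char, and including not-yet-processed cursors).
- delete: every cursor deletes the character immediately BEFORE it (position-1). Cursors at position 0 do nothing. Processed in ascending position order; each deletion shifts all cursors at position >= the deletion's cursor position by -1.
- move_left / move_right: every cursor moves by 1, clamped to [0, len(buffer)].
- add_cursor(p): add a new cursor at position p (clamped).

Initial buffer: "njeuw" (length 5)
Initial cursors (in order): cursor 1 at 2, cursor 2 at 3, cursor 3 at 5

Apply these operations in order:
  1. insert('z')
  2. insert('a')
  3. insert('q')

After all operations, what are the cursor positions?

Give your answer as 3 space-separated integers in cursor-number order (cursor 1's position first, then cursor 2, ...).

Answer: 5 9 14

Derivation:
After op 1 (insert('z')): buffer="njzezuwz" (len 8), cursors c1@3 c2@5 c3@8, authorship ..1.2..3
After op 2 (insert('a')): buffer="njzaezauwza" (len 11), cursors c1@4 c2@7 c3@11, authorship ..11.22..33
After op 3 (insert('q')): buffer="njzaqezaquwzaq" (len 14), cursors c1@5 c2@9 c3@14, authorship ..111.222..333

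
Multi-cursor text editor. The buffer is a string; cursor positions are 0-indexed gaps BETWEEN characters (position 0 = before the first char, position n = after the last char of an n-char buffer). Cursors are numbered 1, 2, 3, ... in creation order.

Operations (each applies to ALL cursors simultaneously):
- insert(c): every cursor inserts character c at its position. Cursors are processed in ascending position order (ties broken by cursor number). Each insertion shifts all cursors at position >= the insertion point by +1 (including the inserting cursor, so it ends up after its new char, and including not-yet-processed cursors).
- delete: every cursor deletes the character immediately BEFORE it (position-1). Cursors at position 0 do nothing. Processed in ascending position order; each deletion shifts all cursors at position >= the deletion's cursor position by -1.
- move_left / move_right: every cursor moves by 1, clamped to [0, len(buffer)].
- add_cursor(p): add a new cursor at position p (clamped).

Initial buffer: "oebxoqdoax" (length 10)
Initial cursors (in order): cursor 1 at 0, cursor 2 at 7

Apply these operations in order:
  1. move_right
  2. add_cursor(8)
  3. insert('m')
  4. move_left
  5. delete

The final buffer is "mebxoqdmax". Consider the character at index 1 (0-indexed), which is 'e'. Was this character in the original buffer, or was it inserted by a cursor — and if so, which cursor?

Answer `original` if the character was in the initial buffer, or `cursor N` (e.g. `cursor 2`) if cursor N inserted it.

Answer: original

Derivation:
After op 1 (move_right): buffer="oebxoqdoax" (len 10), cursors c1@1 c2@8, authorship ..........
After op 2 (add_cursor(8)): buffer="oebxoqdoax" (len 10), cursors c1@1 c2@8 c3@8, authorship ..........
After op 3 (insert('m')): buffer="omebxoqdommax" (len 13), cursors c1@2 c2@11 c3@11, authorship .1.......23..
After op 4 (move_left): buffer="omebxoqdommax" (len 13), cursors c1@1 c2@10 c3@10, authorship .1.......23..
After op 5 (delete): buffer="mebxoqdmax" (len 10), cursors c1@0 c2@7 c3@7, authorship 1......3..
Authorship (.=original, N=cursor N): 1 . . . . . . 3 . .
Index 1: author = original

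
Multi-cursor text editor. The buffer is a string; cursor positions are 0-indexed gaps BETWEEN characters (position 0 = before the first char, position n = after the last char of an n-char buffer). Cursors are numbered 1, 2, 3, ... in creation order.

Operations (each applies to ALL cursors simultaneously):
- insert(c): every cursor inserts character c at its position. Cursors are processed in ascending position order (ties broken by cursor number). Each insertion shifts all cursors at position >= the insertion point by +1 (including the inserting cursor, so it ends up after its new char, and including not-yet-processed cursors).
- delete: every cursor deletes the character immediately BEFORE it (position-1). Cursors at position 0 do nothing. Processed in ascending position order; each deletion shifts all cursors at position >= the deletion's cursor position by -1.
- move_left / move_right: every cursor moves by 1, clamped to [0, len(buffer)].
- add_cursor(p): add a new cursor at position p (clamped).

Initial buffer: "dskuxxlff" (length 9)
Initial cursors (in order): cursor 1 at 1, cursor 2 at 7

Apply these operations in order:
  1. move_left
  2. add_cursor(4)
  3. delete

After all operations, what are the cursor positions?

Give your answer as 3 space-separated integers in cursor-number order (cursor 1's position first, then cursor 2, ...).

After op 1 (move_left): buffer="dskuxxlff" (len 9), cursors c1@0 c2@6, authorship .........
After op 2 (add_cursor(4)): buffer="dskuxxlff" (len 9), cursors c1@0 c3@4 c2@6, authorship .........
After op 3 (delete): buffer="dskxlff" (len 7), cursors c1@0 c3@3 c2@4, authorship .......

Answer: 0 4 3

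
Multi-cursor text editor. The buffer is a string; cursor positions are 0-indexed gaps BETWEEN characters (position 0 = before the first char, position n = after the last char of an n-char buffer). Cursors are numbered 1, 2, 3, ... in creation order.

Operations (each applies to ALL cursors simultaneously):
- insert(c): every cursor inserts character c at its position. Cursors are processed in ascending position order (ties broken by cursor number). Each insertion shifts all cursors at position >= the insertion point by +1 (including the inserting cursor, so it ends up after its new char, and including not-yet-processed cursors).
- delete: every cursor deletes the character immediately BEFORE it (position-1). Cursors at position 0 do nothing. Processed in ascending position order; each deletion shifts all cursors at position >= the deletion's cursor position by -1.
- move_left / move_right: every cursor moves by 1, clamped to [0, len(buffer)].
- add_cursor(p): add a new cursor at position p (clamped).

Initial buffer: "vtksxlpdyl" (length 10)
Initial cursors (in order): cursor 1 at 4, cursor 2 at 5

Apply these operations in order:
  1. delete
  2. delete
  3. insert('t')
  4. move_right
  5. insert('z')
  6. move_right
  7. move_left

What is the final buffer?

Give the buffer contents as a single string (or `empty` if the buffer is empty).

Answer: vttlzzpdyl

Derivation:
After op 1 (delete): buffer="vtklpdyl" (len 8), cursors c1@3 c2@3, authorship ........
After op 2 (delete): buffer="vlpdyl" (len 6), cursors c1@1 c2@1, authorship ......
After op 3 (insert('t')): buffer="vttlpdyl" (len 8), cursors c1@3 c2@3, authorship .12.....
After op 4 (move_right): buffer="vttlpdyl" (len 8), cursors c1@4 c2@4, authorship .12.....
After op 5 (insert('z')): buffer="vttlzzpdyl" (len 10), cursors c1@6 c2@6, authorship .12.12....
After op 6 (move_right): buffer="vttlzzpdyl" (len 10), cursors c1@7 c2@7, authorship .12.12....
After op 7 (move_left): buffer="vttlzzpdyl" (len 10), cursors c1@6 c2@6, authorship .12.12....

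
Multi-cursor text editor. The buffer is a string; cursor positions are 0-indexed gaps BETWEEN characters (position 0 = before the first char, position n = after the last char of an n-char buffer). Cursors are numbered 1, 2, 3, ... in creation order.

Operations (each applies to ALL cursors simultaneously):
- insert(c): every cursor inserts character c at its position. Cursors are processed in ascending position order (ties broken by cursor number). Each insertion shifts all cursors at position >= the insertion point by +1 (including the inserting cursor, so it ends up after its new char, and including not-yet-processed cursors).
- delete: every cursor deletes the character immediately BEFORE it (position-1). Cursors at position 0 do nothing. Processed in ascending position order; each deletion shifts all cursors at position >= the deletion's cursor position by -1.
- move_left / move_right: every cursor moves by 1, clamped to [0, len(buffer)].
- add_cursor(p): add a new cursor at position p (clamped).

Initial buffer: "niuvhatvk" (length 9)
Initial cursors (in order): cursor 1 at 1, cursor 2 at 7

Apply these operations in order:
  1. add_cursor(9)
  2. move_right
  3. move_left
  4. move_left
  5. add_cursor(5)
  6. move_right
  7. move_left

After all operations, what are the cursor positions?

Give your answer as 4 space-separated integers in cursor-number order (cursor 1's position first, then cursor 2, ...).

Answer: 0 6 7 5

Derivation:
After op 1 (add_cursor(9)): buffer="niuvhatvk" (len 9), cursors c1@1 c2@7 c3@9, authorship .........
After op 2 (move_right): buffer="niuvhatvk" (len 9), cursors c1@2 c2@8 c3@9, authorship .........
After op 3 (move_left): buffer="niuvhatvk" (len 9), cursors c1@1 c2@7 c3@8, authorship .........
After op 4 (move_left): buffer="niuvhatvk" (len 9), cursors c1@0 c2@6 c3@7, authorship .........
After op 5 (add_cursor(5)): buffer="niuvhatvk" (len 9), cursors c1@0 c4@5 c2@6 c3@7, authorship .........
After op 6 (move_right): buffer="niuvhatvk" (len 9), cursors c1@1 c4@6 c2@7 c3@8, authorship .........
After op 7 (move_left): buffer="niuvhatvk" (len 9), cursors c1@0 c4@5 c2@6 c3@7, authorship .........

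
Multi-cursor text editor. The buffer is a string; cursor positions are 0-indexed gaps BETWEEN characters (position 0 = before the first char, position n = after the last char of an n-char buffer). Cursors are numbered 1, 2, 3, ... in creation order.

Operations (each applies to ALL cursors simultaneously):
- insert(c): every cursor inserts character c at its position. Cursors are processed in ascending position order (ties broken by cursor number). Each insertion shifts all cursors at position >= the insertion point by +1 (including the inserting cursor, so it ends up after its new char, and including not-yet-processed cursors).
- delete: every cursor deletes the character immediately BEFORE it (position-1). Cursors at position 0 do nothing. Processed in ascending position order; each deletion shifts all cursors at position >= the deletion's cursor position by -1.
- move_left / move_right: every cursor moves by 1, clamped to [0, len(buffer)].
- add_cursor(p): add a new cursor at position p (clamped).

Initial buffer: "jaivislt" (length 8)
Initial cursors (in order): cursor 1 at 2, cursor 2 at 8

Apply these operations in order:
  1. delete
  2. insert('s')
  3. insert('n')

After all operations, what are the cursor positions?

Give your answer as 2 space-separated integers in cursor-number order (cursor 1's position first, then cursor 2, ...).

After op 1 (delete): buffer="jivisl" (len 6), cursors c1@1 c2@6, authorship ......
After op 2 (insert('s')): buffer="jsivisls" (len 8), cursors c1@2 c2@8, authorship .1.....2
After op 3 (insert('n')): buffer="jsnivislsn" (len 10), cursors c1@3 c2@10, authorship .11.....22

Answer: 3 10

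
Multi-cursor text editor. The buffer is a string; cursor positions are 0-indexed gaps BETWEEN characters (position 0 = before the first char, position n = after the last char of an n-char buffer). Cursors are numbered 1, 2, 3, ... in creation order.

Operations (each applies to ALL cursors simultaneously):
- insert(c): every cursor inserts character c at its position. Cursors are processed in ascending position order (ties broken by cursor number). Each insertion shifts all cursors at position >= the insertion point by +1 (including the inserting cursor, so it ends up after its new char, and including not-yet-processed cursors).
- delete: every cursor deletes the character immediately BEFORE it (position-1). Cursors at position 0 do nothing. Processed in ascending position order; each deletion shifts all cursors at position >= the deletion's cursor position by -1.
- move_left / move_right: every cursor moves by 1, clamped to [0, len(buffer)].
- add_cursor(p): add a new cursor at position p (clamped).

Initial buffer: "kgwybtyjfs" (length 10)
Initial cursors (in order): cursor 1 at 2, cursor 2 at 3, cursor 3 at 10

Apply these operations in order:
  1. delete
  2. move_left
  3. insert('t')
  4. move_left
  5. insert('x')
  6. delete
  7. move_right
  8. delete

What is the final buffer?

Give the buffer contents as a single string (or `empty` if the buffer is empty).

Answer: kybtyjf

Derivation:
After op 1 (delete): buffer="kybtyjf" (len 7), cursors c1@1 c2@1 c3@7, authorship .......
After op 2 (move_left): buffer="kybtyjf" (len 7), cursors c1@0 c2@0 c3@6, authorship .......
After op 3 (insert('t')): buffer="ttkybtyjtf" (len 10), cursors c1@2 c2@2 c3@9, authorship 12......3.
After op 4 (move_left): buffer="ttkybtyjtf" (len 10), cursors c1@1 c2@1 c3@8, authorship 12......3.
After op 5 (insert('x')): buffer="txxtkybtyjxtf" (len 13), cursors c1@3 c2@3 c3@11, authorship 1122......33.
After op 6 (delete): buffer="ttkybtyjtf" (len 10), cursors c1@1 c2@1 c3@8, authorship 12......3.
After op 7 (move_right): buffer="ttkybtyjtf" (len 10), cursors c1@2 c2@2 c3@9, authorship 12......3.
After op 8 (delete): buffer="kybtyjf" (len 7), cursors c1@0 c2@0 c3@6, authorship .......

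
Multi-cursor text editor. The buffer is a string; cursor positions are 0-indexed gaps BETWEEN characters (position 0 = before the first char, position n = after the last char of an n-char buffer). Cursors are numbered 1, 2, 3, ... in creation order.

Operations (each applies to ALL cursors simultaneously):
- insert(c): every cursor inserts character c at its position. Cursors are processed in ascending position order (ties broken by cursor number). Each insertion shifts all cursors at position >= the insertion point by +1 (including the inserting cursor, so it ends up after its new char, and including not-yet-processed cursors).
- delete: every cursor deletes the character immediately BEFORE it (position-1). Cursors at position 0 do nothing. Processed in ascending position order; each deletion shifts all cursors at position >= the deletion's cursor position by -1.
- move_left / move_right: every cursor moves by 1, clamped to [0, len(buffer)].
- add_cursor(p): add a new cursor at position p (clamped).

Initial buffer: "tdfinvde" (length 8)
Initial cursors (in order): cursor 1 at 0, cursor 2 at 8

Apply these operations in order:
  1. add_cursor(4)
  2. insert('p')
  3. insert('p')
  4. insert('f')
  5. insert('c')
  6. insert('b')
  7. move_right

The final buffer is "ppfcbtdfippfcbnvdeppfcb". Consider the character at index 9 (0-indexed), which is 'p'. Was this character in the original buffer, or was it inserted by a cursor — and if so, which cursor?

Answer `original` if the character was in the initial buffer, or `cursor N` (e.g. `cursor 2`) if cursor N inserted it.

Answer: cursor 3

Derivation:
After op 1 (add_cursor(4)): buffer="tdfinvde" (len 8), cursors c1@0 c3@4 c2@8, authorship ........
After op 2 (insert('p')): buffer="ptdfipnvdep" (len 11), cursors c1@1 c3@6 c2@11, authorship 1....3....2
After op 3 (insert('p')): buffer="pptdfippnvdepp" (len 14), cursors c1@2 c3@8 c2@14, authorship 11....33....22
After op 4 (insert('f')): buffer="ppftdfippfnvdeppf" (len 17), cursors c1@3 c3@10 c2@17, authorship 111....333....222
After op 5 (insert('c')): buffer="ppfctdfippfcnvdeppfc" (len 20), cursors c1@4 c3@12 c2@20, authorship 1111....3333....2222
After op 6 (insert('b')): buffer="ppfcbtdfippfcbnvdeppfcb" (len 23), cursors c1@5 c3@14 c2@23, authorship 11111....33333....22222
After op 7 (move_right): buffer="ppfcbtdfippfcbnvdeppfcb" (len 23), cursors c1@6 c3@15 c2@23, authorship 11111....33333....22222
Authorship (.=original, N=cursor N): 1 1 1 1 1 . . . . 3 3 3 3 3 . . . . 2 2 2 2 2
Index 9: author = 3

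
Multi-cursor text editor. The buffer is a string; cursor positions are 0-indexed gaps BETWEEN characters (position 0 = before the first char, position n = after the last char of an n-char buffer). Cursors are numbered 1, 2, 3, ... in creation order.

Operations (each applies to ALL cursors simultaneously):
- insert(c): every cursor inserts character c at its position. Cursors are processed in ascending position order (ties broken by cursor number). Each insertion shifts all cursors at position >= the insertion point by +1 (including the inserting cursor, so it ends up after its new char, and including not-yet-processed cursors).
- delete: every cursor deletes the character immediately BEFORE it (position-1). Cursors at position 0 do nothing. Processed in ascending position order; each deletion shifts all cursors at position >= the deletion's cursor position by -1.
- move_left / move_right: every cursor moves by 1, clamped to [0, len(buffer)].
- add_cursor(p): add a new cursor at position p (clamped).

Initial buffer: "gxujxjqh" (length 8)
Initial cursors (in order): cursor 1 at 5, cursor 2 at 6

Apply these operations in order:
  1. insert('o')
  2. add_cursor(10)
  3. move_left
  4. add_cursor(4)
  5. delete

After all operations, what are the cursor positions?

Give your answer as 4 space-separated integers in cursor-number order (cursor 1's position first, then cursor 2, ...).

After op 1 (insert('o')): buffer="gxujxojoqh" (len 10), cursors c1@6 c2@8, authorship .....1.2..
After op 2 (add_cursor(10)): buffer="gxujxojoqh" (len 10), cursors c1@6 c2@8 c3@10, authorship .....1.2..
After op 3 (move_left): buffer="gxujxojoqh" (len 10), cursors c1@5 c2@7 c3@9, authorship .....1.2..
After op 4 (add_cursor(4)): buffer="gxujxojoqh" (len 10), cursors c4@4 c1@5 c2@7 c3@9, authorship .....1.2..
After op 5 (delete): buffer="gxuooh" (len 6), cursors c1@3 c4@3 c2@4 c3@5, authorship ...12.

Answer: 3 4 5 3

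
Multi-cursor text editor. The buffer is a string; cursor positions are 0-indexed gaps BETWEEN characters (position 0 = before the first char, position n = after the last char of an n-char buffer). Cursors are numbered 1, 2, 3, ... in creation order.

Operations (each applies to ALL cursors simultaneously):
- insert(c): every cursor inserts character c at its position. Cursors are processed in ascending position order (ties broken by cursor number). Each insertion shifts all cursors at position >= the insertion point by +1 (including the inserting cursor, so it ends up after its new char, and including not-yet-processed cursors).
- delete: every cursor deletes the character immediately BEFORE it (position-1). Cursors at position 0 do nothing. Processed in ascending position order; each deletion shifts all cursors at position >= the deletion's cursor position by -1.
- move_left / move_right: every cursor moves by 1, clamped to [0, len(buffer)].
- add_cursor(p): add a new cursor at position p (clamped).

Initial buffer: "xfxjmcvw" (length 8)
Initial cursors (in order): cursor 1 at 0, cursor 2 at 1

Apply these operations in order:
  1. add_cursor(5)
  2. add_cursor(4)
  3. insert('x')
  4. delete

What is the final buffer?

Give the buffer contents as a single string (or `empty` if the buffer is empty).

After op 1 (add_cursor(5)): buffer="xfxjmcvw" (len 8), cursors c1@0 c2@1 c3@5, authorship ........
After op 2 (add_cursor(4)): buffer="xfxjmcvw" (len 8), cursors c1@0 c2@1 c4@4 c3@5, authorship ........
After op 3 (insert('x')): buffer="xxxfxjxmxcvw" (len 12), cursors c1@1 c2@3 c4@7 c3@9, authorship 1.2...4.3...
After op 4 (delete): buffer="xfxjmcvw" (len 8), cursors c1@0 c2@1 c4@4 c3@5, authorship ........

Answer: xfxjmcvw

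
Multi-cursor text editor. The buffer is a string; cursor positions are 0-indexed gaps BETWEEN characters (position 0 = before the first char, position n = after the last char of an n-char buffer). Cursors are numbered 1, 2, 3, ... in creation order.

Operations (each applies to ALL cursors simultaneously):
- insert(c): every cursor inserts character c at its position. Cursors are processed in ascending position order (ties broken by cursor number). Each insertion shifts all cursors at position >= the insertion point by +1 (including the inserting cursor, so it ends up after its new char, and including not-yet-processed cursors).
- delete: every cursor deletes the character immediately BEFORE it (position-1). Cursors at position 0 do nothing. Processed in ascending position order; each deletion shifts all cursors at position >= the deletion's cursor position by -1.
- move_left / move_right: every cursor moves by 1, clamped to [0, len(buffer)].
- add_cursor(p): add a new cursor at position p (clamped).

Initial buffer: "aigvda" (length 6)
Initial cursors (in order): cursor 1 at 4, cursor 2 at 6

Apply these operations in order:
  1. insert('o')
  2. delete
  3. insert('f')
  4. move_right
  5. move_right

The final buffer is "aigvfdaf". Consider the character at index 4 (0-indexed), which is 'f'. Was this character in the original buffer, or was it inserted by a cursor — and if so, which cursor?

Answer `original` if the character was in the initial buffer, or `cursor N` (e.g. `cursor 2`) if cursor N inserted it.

Answer: cursor 1

Derivation:
After op 1 (insert('o')): buffer="aigvodao" (len 8), cursors c1@5 c2@8, authorship ....1..2
After op 2 (delete): buffer="aigvda" (len 6), cursors c1@4 c2@6, authorship ......
After op 3 (insert('f')): buffer="aigvfdaf" (len 8), cursors c1@5 c2@8, authorship ....1..2
After op 4 (move_right): buffer="aigvfdaf" (len 8), cursors c1@6 c2@8, authorship ....1..2
After op 5 (move_right): buffer="aigvfdaf" (len 8), cursors c1@7 c2@8, authorship ....1..2
Authorship (.=original, N=cursor N): . . . . 1 . . 2
Index 4: author = 1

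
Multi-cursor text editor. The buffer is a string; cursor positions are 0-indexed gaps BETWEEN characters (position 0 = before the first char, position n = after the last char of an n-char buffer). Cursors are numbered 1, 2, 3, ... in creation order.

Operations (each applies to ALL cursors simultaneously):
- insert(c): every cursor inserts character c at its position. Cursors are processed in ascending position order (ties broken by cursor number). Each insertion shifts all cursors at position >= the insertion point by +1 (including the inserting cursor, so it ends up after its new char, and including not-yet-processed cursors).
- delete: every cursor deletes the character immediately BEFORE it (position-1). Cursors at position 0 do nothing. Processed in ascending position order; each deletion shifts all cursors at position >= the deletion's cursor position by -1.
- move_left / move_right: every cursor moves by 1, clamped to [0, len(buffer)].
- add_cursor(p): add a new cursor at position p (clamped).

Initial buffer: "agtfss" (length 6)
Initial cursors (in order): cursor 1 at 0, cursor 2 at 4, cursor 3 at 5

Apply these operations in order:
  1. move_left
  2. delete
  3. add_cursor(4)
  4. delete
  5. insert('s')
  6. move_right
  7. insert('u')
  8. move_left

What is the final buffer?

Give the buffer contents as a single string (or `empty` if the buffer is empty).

Answer: ssssuuusu

Derivation:
After op 1 (move_left): buffer="agtfss" (len 6), cursors c1@0 c2@3 c3@4, authorship ......
After op 2 (delete): buffer="agss" (len 4), cursors c1@0 c2@2 c3@2, authorship ....
After op 3 (add_cursor(4)): buffer="agss" (len 4), cursors c1@0 c2@2 c3@2 c4@4, authorship ....
After op 4 (delete): buffer="s" (len 1), cursors c1@0 c2@0 c3@0 c4@1, authorship .
After op 5 (insert('s')): buffer="sssss" (len 5), cursors c1@3 c2@3 c3@3 c4@5, authorship 123.4
After op 6 (move_right): buffer="sssss" (len 5), cursors c1@4 c2@4 c3@4 c4@5, authorship 123.4
After op 7 (insert('u')): buffer="ssssuuusu" (len 9), cursors c1@7 c2@7 c3@7 c4@9, authorship 123.12344
After op 8 (move_left): buffer="ssssuuusu" (len 9), cursors c1@6 c2@6 c3@6 c4@8, authorship 123.12344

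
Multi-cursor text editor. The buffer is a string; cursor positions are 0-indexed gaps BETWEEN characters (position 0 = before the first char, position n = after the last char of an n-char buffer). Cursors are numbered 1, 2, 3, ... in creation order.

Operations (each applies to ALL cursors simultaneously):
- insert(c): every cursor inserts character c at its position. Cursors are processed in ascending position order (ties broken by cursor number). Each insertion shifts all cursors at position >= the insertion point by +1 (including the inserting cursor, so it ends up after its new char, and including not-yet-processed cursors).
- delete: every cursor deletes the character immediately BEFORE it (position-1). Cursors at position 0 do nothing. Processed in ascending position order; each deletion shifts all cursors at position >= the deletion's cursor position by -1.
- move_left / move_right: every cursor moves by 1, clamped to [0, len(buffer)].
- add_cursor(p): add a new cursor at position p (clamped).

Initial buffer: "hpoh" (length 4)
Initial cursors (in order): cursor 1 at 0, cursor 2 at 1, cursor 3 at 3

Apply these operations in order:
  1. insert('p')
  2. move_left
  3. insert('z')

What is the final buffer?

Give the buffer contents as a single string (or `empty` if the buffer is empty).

After op 1 (insert('p')): buffer="phppoph" (len 7), cursors c1@1 c2@3 c3@6, authorship 1.2..3.
After op 2 (move_left): buffer="phppoph" (len 7), cursors c1@0 c2@2 c3@5, authorship 1.2..3.
After op 3 (insert('z')): buffer="zphzppozph" (len 10), cursors c1@1 c2@4 c3@8, authorship 11.22..33.

Answer: zphzppozph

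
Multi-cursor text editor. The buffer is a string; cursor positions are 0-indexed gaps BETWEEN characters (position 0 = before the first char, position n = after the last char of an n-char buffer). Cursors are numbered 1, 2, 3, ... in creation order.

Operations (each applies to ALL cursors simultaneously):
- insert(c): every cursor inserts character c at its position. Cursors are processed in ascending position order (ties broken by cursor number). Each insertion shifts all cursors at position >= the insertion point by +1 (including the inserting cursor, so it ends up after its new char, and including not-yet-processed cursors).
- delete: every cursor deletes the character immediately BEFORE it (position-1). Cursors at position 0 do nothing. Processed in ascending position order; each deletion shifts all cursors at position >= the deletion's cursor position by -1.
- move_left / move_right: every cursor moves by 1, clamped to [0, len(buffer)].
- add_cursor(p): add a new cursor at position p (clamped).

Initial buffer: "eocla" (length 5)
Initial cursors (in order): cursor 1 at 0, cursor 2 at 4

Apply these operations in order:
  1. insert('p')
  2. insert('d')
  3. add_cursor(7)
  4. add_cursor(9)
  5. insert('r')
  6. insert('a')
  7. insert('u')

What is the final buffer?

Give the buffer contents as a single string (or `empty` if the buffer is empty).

Answer: pdraueoclpraudrauarau

Derivation:
After op 1 (insert('p')): buffer="peoclpa" (len 7), cursors c1@1 c2@6, authorship 1....2.
After op 2 (insert('d')): buffer="pdeoclpda" (len 9), cursors c1@2 c2@8, authorship 11....22.
After op 3 (add_cursor(7)): buffer="pdeoclpda" (len 9), cursors c1@2 c3@7 c2@8, authorship 11....22.
After op 4 (add_cursor(9)): buffer="pdeoclpda" (len 9), cursors c1@2 c3@7 c2@8 c4@9, authorship 11....22.
After op 5 (insert('r')): buffer="pdreoclprdrar" (len 13), cursors c1@3 c3@9 c2@11 c4@13, authorship 111....2322.4
After op 6 (insert('a')): buffer="pdraeoclpradraara" (len 17), cursors c1@4 c3@11 c2@14 c4@17, authorship 1111....233222.44
After op 7 (insert('u')): buffer="pdraueoclpraudrauarau" (len 21), cursors c1@5 c3@13 c2@17 c4@21, authorship 11111....23332222.444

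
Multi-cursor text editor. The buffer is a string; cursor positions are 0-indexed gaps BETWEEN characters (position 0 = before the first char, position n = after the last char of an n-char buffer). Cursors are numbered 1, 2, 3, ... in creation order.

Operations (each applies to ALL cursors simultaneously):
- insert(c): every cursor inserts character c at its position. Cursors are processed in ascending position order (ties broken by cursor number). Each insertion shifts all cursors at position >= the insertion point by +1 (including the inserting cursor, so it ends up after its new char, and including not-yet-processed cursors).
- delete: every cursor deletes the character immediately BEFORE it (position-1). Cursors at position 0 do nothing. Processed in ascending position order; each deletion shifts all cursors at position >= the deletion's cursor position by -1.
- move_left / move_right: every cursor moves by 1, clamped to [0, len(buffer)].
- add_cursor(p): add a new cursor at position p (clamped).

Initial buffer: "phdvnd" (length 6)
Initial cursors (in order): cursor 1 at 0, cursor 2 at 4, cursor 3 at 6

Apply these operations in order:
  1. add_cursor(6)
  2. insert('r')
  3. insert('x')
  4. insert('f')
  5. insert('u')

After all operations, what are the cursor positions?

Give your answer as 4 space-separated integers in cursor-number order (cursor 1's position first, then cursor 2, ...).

Answer: 4 12 22 22

Derivation:
After op 1 (add_cursor(6)): buffer="phdvnd" (len 6), cursors c1@0 c2@4 c3@6 c4@6, authorship ......
After op 2 (insert('r')): buffer="rphdvrndrr" (len 10), cursors c1@1 c2@6 c3@10 c4@10, authorship 1....2..34
After op 3 (insert('x')): buffer="rxphdvrxndrrxx" (len 14), cursors c1@2 c2@8 c3@14 c4@14, authorship 11....22..3434
After op 4 (insert('f')): buffer="rxfphdvrxfndrrxxff" (len 18), cursors c1@3 c2@10 c3@18 c4@18, authorship 111....222..343434
After op 5 (insert('u')): buffer="rxfuphdvrxfundrrxxffuu" (len 22), cursors c1@4 c2@12 c3@22 c4@22, authorship 1111....2222..34343434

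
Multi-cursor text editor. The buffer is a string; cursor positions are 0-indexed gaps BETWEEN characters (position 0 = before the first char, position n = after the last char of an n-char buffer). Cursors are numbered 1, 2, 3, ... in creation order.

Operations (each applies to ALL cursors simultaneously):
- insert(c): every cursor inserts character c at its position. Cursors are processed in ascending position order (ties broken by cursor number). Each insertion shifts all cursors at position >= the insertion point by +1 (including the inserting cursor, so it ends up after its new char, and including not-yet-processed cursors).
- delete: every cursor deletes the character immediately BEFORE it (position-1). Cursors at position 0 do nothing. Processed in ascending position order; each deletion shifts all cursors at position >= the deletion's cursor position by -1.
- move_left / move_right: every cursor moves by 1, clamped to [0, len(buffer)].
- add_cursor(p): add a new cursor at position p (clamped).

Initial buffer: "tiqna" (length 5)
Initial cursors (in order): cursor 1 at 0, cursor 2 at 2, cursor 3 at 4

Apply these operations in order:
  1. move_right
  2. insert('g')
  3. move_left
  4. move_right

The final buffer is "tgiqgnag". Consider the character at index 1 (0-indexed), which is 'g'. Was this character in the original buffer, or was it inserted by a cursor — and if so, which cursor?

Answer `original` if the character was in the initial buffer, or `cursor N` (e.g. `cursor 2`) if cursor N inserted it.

After op 1 (move_right): buffer="tiqna" (len 5), cursors c1@1 c2@3 c3@5, authorship .....
After op 2 (insert('g')): buffer="tgiqgnag" (len 8), cursors c1@2 c2@5 c3@8, authorship .1..2..3
After op 3 (move_left): buffer="tgiqgnag" (len 8), cursors c1@1 c2@4 c3@7, authorship .1..2..3
After op 4 (move_right): buffer="tgiqgnag" (len 8), cursors c1@2 c2@5 c3@8, authorship .1..2..3
Authorship (.=original, N=cursor N): . 1 . . 2 . . 3
Index 1: author = 1

Answer: cursor 1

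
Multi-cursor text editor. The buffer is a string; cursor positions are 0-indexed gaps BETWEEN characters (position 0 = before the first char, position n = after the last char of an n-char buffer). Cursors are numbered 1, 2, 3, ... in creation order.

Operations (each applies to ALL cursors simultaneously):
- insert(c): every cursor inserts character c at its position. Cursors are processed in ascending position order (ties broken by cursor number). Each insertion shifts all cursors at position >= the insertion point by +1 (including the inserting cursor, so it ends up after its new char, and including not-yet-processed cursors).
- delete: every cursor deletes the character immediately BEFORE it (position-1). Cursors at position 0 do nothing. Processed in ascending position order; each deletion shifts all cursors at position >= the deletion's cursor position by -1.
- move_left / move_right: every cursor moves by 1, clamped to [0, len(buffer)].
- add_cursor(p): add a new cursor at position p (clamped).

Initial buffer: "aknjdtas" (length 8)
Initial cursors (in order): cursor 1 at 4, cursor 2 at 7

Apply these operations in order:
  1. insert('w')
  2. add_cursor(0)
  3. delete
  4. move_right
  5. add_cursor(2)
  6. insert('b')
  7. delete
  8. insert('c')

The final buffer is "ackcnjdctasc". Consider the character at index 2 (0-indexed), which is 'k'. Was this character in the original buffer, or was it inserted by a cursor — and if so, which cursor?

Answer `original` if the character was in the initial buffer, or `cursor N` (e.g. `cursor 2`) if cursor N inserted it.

After op 1 (insert('w')): buffer="aknjwdtaws" (len 10), cursors c1@5 c2@9, authorship ....1...2.
After op 2 (add_cursor(0)): buffer="aknjwdtaws" (len 10), cursors c3@0 c1@5 c2@9, authorship ....1...2.
After op 3 (delete): buffer="aknjdtas" (len 8), cursors c3@0 c1@4 c2@7, authorship ........
After op 4 (move_right): buffer="aknjdtas" (len 8), cursors c3@1 c1@5 c2@8, authorship ........
After op 5 (add_cursor(2)): buffer="aknjdtas" (len 8), cursors c3@1 c4@2 c1@5 c2@8, authorship ........
After op 6 (insert('b')): buffer="abkbnjdbtasb" (len 12), cursors c3@2 c4@4 c1@8 c2@12, authorship .3.4...1...2
After op 7 (delete): buffer="aknjdtas" (len 8), cursors c3@1 c4@2 c1@5 c2@8, authorship ........
After op 8 (insert('c')): buffer="ackcnjdctasc" (len 12), cursors c3@2 c4@4 c1@8 c2@12, authorship .3.4...1...2
Authorship (.=original, N=cursor N): . 3 . 4 . . . 1 . . . 2
Index 2: author = original

Answer: original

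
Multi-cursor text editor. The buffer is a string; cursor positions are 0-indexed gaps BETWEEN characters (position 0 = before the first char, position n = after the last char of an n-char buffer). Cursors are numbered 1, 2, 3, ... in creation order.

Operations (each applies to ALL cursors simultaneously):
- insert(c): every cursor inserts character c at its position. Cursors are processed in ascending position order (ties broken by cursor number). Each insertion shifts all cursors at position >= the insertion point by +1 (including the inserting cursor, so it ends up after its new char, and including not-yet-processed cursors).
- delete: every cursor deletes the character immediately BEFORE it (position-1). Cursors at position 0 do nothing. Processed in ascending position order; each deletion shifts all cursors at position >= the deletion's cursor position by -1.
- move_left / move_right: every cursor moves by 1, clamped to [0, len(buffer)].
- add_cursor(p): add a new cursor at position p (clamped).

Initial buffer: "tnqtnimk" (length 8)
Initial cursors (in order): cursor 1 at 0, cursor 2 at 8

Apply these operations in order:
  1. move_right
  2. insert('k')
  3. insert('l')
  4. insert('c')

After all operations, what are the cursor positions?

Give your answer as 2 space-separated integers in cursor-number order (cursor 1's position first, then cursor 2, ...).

Answer: 4 14

Derivation:
After op 1 (move_right): buffer="tnqtnimk" (len 8), cursors c1@1 c2@8, authorship ........
After op 2 (insert('k')): buffer="tknqtnimkk" (len 10), cursors c1@2 c2@10, authorship .1.......2
After op 3 (insert('l')): buffer="tklnqtnimkkl" (len 12), cursors c1@3 c2@12, authorship .11.......22
After op 4 (insert('c')): buffer="tklcnqtnimkklc" (len 14), cursors c1@4 c2@14, authorship .111.......222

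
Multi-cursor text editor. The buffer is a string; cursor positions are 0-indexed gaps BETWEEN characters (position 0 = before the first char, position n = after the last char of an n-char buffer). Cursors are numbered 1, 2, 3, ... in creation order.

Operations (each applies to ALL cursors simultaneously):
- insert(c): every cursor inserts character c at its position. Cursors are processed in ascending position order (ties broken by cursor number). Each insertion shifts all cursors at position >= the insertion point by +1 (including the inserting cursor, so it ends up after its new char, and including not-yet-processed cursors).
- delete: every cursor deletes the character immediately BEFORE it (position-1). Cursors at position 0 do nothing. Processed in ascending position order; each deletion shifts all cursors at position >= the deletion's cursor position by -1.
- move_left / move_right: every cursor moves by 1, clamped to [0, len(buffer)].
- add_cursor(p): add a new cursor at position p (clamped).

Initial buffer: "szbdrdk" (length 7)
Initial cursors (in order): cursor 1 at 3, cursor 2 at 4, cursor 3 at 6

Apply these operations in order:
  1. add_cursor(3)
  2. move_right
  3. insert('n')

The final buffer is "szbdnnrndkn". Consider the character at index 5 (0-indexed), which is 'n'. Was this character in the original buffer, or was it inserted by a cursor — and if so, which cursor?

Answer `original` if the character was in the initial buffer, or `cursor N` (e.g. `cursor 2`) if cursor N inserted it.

After op 1 (add_cursor(3)): buffer="szbdrdk" (len 7), cursors c1@3 c4@3 c2@4 c3@6, authorship .......
After op 2 (move_right): buffer="szbdrdk" (len 7), cursors c1@4 c4@4 c2@5 c3@7, authorship .......
After op 3 (insert('n')): buffer="szbdnnrndkn" (len 11), cursors c1@6 c4@6 c2@8 c3@11, authorship ....14.2..3
Authorship (.=original, N=cursor N): . . . . 1 4 . 2 . . 3
Index 5: author = 4

Answer: cursor 4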